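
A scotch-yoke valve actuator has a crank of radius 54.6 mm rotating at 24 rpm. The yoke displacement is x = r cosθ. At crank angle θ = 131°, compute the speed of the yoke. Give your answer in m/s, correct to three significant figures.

ω = 2.513 rad/s (from 24 rpm).
x = r cosθ ⇒ ẋ = −rω sinθ.
|v| = rω|sinθ| = 0.0546·2.513·|sin 131°| = 0.10356 m/s.

0.104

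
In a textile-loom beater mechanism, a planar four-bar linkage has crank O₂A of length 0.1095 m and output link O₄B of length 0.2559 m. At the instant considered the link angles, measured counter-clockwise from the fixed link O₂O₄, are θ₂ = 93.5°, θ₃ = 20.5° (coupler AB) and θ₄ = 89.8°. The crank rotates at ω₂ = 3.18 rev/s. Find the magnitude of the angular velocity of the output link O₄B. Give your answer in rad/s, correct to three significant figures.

ω₂ = 19.98 rad/s (from 3.18 rev/s).
Differentiating the loop-closure r₂e^{iθ₂}+r₃e^{iθ₃}=r₁+r₄e^{iθ₄} gives r₂ω₂e^{iθ₂}+r₃ω₃e^{iθ₃}=r₄ω₄e^{iθ₄}.
Eliminating the other unknown: ω₄ = r₂ω₂ sin(θ₂−θ₃) / [r₄ sin(θ₄−θ₃)].
Numerator sine = +0.95630; denominator sine = +0.93544.
Result = 0.1095·19.98·(+0.95630) / (0.2559·(+0.93544)) = +8.7404 rad/s; magnitude 8.7404 rad/s.

8.74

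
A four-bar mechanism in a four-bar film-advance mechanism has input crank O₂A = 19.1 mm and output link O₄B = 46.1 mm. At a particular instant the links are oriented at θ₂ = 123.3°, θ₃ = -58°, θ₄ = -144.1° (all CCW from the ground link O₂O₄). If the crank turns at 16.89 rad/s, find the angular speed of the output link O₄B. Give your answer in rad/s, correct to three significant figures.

ω₂ = 16.89 rad/s
Differentiating the loop-closure r₂e^{iθ₂}+r₃e^{iθ₃}=r₁+r₄e^{iθ₄} gives r₂ω₂e^{iθ₂}+r₃ω₃e^{iθ₃}=r₄ω₄e^{iθ₄}.
Eliminating the other unknown: ω₄ = r₂ω₂ sin(θ₂−θ₃) / [r₄ sin(θ₄−θ₃)].
Numerator sine = -0.02269; denominator sine = -0.99768.
Result = 0.0191·16.89·(-0.02269) / (0.0461·(-0.99768)) = +0.15913 rad/s; magnitude 0.15913 rad/s.

0.159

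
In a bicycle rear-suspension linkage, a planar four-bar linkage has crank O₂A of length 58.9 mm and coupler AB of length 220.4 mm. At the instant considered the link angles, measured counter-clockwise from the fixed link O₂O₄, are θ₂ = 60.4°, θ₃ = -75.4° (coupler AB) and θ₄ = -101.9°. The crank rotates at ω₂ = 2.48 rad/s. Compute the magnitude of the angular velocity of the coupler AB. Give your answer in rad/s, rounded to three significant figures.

0.452

ω₂ = 2.48 rad/s
Differentiating the loop-closure r₂e^{iθ₂}+r₃e^{iθ₃}=r₁+r₄e^{iθ₄} gives r₂ω₂e^{iθ₂}+r₃ω₃e^{iθ₃}=r₄ω₄e^{iθ₄}.
Eliminating the other unknown: ω₃ = r₂ω₂ sin(θ₄−θ₂) / [r₃ sin(θ₃−θ₄)].
Numerator sine = -0.30403; denominator sine = +0.44620.
Result = 0.0589·2.48·(-0.30403) / (0.2204·(+0.44620)) = -0.45159 rad/s; magnitude 0.45159 rad/s.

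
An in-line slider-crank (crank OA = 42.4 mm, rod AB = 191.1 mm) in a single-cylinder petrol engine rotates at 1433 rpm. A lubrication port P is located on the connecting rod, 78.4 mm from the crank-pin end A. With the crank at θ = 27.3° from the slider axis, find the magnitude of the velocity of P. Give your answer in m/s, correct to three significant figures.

ω = 150.1 rad/s.  Crank-pin speed |V_A| = rω = 6.3627 m/s, perpendicular to OA.
Rod angle: sinφ = −(r/L) sinθ ⇒ φ = -5.841°; ω_rod = −rω cosθ/√(L²−r²sin²θ) = -29.741 rad/s.
V_P = V_A + ω_rod × AP, with AP = 0.0784 m along the rod.
Components: V_Px = −rω sinθ − a·ω_rod·sinφ = -3.1555 m/s;  V_Py = rω cosθ + a·ω_rod·cosφ = +3.3344 m/s.
|V_P| = √(V_Px² + V_Py²) = 4.5908 m/s.

4.59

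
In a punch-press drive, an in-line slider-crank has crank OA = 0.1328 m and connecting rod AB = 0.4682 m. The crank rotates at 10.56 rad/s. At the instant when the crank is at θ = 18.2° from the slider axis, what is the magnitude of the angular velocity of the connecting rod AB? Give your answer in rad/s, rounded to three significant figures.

2.86

ω = 10.56 rad/s
The rod makes angle φ with the slider axis where L sinφ = r sinθ; differentiating, L cosφ·φ̇ = r ω cosθ.
L cosφ = √(L² − r² sin²θ) = 0.46636 m.
|ω_rod| = r ω |cosθ| / √(L² − r² sin²θ) = 0.1328·10.56·0.94997/0.46636 = 2.8566 rad/s.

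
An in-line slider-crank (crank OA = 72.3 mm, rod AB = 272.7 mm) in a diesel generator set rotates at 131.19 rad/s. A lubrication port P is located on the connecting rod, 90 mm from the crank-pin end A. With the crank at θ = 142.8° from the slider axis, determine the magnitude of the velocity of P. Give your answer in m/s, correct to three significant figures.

7.35

ω = 131.2 rad/s.  Crank-pin speed |V_A| = rω = 9.485 m/s, perpendicular to OA.
Rod angle: sinφ = −(r/L) sinθ ⇒ φ = -9.224°; ω_rod = −rω cosθ/√(L²−r²sin²θ) = +28.068 rad/s.
V_P = V_A + ω_rod × AP, with AP = 0.09 m along the rod.
Components: V_Px = −rω sinθ − a·ω_rod·sinφ = -5.3297 m/s;  V_Py = rω cosθ + a·ω_rod·cosφ = -5.0617 m/s.
|V_P| = √(V_Px² + V_Py²) = 7.3503 m/s.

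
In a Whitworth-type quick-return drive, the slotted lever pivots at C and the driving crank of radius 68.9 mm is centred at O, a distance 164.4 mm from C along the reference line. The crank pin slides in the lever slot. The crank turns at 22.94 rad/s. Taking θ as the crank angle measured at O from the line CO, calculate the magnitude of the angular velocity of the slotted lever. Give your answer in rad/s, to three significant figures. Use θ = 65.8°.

ω = 22.94 rad/s
Crank pin A relative to C: A = (d + r cosθ, r sinθ); lever angle φ = atan2(r sinθ, d + r cosθ).
Differentiating tanφ: φ̇ = rω(d cosθ + r)/(d² + r² + 2dr cosθ).
d² + r² + 2dr cosθ = |CA|² = 0.0410611 m²;  d cosθ + r = +0.13629 m.
|ω_lever| = |0.0689·22.94·+0.13629| / 0.0410611 = 5.2463 rad/s.

5.25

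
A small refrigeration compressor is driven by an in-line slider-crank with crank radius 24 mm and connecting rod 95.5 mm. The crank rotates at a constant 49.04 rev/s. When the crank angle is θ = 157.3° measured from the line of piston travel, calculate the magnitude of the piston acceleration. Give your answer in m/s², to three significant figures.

1690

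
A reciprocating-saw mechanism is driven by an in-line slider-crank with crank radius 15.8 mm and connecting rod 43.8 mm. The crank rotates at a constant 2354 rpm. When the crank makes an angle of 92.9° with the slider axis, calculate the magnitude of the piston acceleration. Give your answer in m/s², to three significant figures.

418

ω = 2π·2354/60 = 246.5 rad/s
x(θ) = r cosθ + √(L² − r² sin²θ); with ω constant, a = ω²·d²x/dθ².
d²x/dθ² = −r cosθ − r²(cos2θ)/√u − r⁴ sin²2θ/(4u^{3/2}),  u = L² − r² sin²θ = 0.00166944 m².
Substituting r = 0.0158 m, L = 0.0438 m, θ = 92.9°: d²x/dθ² = +0.0068756 m.
a = ω²·d²x/dθ² = (246.5)²·(+0.0068756) = +417.81 m/s²;  |a| = 417.81 m/s².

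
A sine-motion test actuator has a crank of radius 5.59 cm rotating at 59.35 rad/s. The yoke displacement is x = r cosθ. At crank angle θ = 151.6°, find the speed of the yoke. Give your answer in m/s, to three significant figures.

ω = 59.35 rad/s
x = r cosθ ⇒ ẋ = −rω sinθ.
|v| = rω|sinθ| = 0.0559·59.35·|sin 151.6°| = 1.578 m/s.

1.58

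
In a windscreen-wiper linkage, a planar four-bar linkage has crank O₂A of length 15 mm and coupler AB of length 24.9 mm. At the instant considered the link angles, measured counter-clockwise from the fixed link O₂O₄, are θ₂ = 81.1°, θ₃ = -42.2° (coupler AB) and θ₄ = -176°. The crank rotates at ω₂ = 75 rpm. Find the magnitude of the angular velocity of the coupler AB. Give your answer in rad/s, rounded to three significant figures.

6.39

ω₂ = 7.854 rad/s (from 75 rpm).
Differentiating the loop-closure r₂e^{iθ₂}+r₃e^{iθ₃}=r₁+r₄e^{iθ₄} gives r₂ω₂e^{iθ₂}+r₃ω₃e^{iθ₃}=r₄ω₄e^{iθ₄}.
Eliminating the other unknown: ω₃ = r₂ω₂ sin(θ₄−θ₂) / [r₃ sin(θ₃−θ₄)].
Numerator sine = +0.97476; denominator sine = +0.72176.
Result = 0.015·7.854·(+0.97476) / (0.0249·(+0.72176)) = +6.3898 rad/s; magnitude 6.3898 rad/s.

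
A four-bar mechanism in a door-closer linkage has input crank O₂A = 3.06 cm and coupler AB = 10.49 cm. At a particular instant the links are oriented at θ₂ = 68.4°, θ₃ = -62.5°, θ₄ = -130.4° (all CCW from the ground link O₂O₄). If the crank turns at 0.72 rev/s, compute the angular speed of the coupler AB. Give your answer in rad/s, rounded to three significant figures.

ω₂ = 4.524 rad/s (from 0.72 rev/s).
Differentiating the loop-closure r₂e^{iθ₂}+r₃e^{iθ₃}=r₁+r₄e^{iθ₄} gives r₂ω₂e^{iθ₂}+r₃ω₃e^{iθ₃}=r₄ω₄e^{iθ₄}.
Eliminating the other unknown: ω₃ = r₂ω₂ sin(θ₄−θ₂) / [r₃ sin(θ₃−θ₄)].
Numerator sine = +0.32227; denominator sine = +0.92653.
Result = 0.0306·4.524·(+0.32227) / (0.1049·(+0.92653)) = +0.459 rad/s; magnitude 0.459 rad/s.

0.459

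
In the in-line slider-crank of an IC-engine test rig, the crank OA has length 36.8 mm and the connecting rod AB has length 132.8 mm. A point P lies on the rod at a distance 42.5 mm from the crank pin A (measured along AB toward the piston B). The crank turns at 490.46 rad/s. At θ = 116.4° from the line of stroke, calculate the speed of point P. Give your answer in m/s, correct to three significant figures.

16.4

ω = 490.5 rad/s.  Crank-pin speed |V_A| = rω = 18.049 m/s, perpendicular to OA.
Rod angle: sinφ = −(r/L) sinθ ⇒ φ = -14.372°; ω_rod = −rω cosθ/√(L²−r²sin²θ) = +62.383 rad/s.
V_P = V_A + ω_rod × AP, with AP = 0.0425 m along the rod.
Components: V_Px = −rω sinθ − a·ω_rod·sinφ = -15.509 m/s;  V_Py = rω cosθ + a·ω_rod·cosφ = -5.4569 m/s.
|V_P| = √(V_Px² + V_Py²) = 16.441 m/s.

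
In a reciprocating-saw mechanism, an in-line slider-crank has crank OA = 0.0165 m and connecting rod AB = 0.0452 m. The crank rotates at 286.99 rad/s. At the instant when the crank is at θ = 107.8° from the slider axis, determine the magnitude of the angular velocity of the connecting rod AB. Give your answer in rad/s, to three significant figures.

34.2

ω = 287 rad/s
The rod makes angle φ with the slider axis where L sinφ = r sinθ; differentiating, L cosφ·φ̇ = r ω cosθ.
L cosφ = √(L² − r² sin²θ) = 0.042382 m.
|ω_rod| = r ω |cosθ| / √(L² − r² sin²θ) = 0.0165·287·0.30570/0.042382 = 34.155 rad/s.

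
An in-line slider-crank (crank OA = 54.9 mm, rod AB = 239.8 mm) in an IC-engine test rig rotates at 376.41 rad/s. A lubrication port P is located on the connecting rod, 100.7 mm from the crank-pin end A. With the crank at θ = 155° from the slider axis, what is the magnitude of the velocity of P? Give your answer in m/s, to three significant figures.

ω = 376.4 rad/s.  Crank-pin speed |V_A| = rω = 20.665 m/s, perpendicular to OA.
Rod angle: sinφ = −(r/L) sinθ ⇒ φ = -5.552°; ω_rod = −rω cosθ/√(L²−r²sin²θ) = +78.47 rad/s.
V_P = V_A + ω_rod × AP, with AP = 0.1007 m along the rod.
Components: V_Px = −rω sinθ − a·ω_rod·sinφ = -7.9688 m/s;  V_Py = rω cosθ + a·ω_rod·cosφ = -10.864 m/s.
|V_P| = √(V_Px² + V_Py²) = 13.473 m/s.

13.5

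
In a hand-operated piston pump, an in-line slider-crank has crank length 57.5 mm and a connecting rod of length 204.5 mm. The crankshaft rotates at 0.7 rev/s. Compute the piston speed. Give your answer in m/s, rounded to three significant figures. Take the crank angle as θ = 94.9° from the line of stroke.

ω = 2π·0.7 = 4.398 rad/s
For an in-line slider-crank, x = r cosθ + √(L² − r² sin²θ), so v = −rω sinθ·[1 + r cosθ/√(L² − r² sin²θ)].
With r = 0.0575 m, L = 0.2045 m, θ = 94.9°: √(L² − r² sin²θ) = 0.19631 m.
v = −0.0575·4.398·0.99635·[1 + 0.0575·-0.08542/0.19631] = -0.24567 m/s.
|v| = 0.24567 m/s.

0.246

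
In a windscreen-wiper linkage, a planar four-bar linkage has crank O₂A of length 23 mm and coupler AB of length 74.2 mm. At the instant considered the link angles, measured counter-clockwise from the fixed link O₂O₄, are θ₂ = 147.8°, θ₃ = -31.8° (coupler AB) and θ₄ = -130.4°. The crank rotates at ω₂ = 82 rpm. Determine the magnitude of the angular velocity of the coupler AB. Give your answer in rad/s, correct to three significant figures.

ω₂ = 8.587 rad/s (from 82 rpm).
Differentiating the loop-closure r₂e^{iθ₂}+r₃e^{iθ₃}=r₁+r₄e^{iθ₄} gives r₂ω₂e^{iθ₂}+r₃ω₃e^{iθ₃}=r₄ω₄e^{iθ₄}.
Eliminating the other unknown: ω₃ = r₂ω₂ sin(θ₄−θ₂) / [r₃ sin(θ₃−θ₄)].
Numerator sine = +0.98978; denominator sine = +0.98876.
Result = 0.023·8.587·(+0.98978) / (0.0742·(+0.98876)) = +2.6645 rad/s; magnitude 2.6645 rad/s.

2.66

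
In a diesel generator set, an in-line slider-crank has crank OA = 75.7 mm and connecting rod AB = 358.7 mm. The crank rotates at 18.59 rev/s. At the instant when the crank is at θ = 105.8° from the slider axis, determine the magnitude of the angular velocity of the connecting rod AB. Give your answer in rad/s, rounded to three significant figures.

ω = 116.8 rad/s (converted from 18.59 rev/s).
The rod makes angle φ with the slider axis where L sinφ = r sinθ; differentiating, L cosφ·φ̇ = r ω cosθ.
L cosφ = √(L² − r² sin²θ) = 0.35123 m.
|ω_rod| = r ω |cosθ| / √(L² − r² sin²θ) = 0.0757·116.8·0.27228/0.35123 = 6.8546 rad/s.

6.85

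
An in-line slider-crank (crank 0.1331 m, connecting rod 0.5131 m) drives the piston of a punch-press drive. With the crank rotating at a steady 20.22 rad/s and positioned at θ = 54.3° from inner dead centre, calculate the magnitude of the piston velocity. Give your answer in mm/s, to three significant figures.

2520

ω = 20.22 rad/s
For an in-line slider-crank, x = r cosθ + √(L² − r² sin²θ), so v = −rω sinθ·[1 + r cosθ/√(L² − r² sin²θ)].
With r = 0.1331 m, L = 0.5131 m, θ = 54.3°: √(L² − r² sin²θ) = 0.50159 m.
v = −0.1331·20.22·0.81208·[1 + 0.1331·0.58354/0.50159] = -2.524 m/s.
|v| = 2.524 m/s = 2524 mm/s.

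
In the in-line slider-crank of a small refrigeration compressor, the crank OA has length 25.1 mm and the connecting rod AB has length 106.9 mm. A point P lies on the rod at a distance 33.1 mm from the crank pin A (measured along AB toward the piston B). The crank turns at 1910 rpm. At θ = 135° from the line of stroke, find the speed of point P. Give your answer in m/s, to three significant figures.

4.16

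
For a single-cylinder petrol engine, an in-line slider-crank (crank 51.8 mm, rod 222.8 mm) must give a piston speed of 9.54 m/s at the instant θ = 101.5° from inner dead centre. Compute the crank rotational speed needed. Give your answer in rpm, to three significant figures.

1880

For an in-line slider-crank, |v_piston| = rω|sinθ|·[1 + r cosθ/√(L² − r² sin²θ)].
With r = 0.0518 m, L = 0.2228 m, θ = 101.5°: the bracketed kinematic factor |dx/dθ| = 0.048344 m.
ω = v/|dx/dθ| = 9.54/0.048344 = 197.34 rad/s.
N = 60ω/(2π) = 1884.4 rpm.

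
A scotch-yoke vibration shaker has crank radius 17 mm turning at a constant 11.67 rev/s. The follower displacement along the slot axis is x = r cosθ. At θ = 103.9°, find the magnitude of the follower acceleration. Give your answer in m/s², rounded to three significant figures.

ω = 73.32 rad/s (from 11.67 rev/s).
x = r cosθ ⇒ ẍ = −rω² cosθ (ω constant).
|a| = rω²|cosθ| = 0.017·(73.32)²·|cos 103.9°| = 21.957 m/s².

22.0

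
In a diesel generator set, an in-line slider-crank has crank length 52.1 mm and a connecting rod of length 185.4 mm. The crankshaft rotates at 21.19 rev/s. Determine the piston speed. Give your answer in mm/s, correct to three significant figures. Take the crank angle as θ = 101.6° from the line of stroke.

6400

ω = 2π·21.2 = 133.1 rad/s
For an in-line slider-crank, x = r cosθ + √(L² − r² sin²θ), so v = −rω sinθ·[1 + r cosθ/√(L² − r² sin²θ)].
With r = 0.0521 m, L = 0.1854 m, θ = 101.6°: √(L² − r² sin²θ) = 0.17824 m.
v = −0.0521·133.1·0.97958·[1 + 0.0521·-0.20108/0.17824] = -6.3956 m/s.
|v| = 6.3956 m/s = 6395.6 mm/s.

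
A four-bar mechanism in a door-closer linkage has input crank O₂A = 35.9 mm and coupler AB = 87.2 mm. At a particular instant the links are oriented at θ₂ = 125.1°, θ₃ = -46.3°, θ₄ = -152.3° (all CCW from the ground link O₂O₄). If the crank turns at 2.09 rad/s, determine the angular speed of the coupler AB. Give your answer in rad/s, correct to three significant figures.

0.888

ω₂ = 2.09 rad/s
Differentiating the loop-closure r₂e^{iθ₂}+r₃e^{iθ₃}=r₁+r₄e^{iθ₄} gives r₂ω₂e^{iθ₂}+r₃ω₃e^{iθ₃}=r₄ω₄e^{iθ₄}.
Eliminating the other unknown: ω₃ = r₂ω₂ sin(θ₄−θ₂) / [r₃ sin(θ₃−θ₄)].
Numerator sine = +0.99167; denominator sine = +0.96126.
Result = 0.0359·2.09·(+0.99167) / (0.0872·(+0.96126)) = +0.88767 rad/s; magnitude 0.88767 rad/s.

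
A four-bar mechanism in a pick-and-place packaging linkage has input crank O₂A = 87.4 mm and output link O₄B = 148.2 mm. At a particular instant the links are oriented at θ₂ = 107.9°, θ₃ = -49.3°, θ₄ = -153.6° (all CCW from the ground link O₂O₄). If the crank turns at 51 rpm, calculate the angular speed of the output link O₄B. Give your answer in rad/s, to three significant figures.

1.26

ω₂ = 5.341 rad/s (from 51 rpm).
Differentiating the loop-closure r₂e^{iθ₂}+r₃e^{iθ₃}=r₁+r₄e^{iθ₄} gives r₂ω₂e^{iθ₂}+r₃ω₃e^{iθ₃}=r₄ω₄e^{iθ₄}.
Eliminating the other unknown: ω₄ = r₂ω₂ sin(θ₂−θ₃) / [r₄ sin(θ₄−θ₃)].
Numerator sine = +0.38752; denominator sine = -0.96902.
Result = 0.0874·5.341·(+0.38752) / (0.1482·(-0.96902)) = -1.2596 rad/s; magnitude 1.2596 rad/s.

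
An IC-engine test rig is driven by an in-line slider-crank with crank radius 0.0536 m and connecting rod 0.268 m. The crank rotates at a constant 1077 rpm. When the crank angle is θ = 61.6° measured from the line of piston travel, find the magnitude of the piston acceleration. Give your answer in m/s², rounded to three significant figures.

ω = 2π·1077/60 = 112.8 rad/s
x(θ) = r cosθ + √(L² − r² sin²θ); with ω constant, a = ω²·d²x/dθ².
d²x/dθ² = −r cosθ − r²(cos2θ)/√u − r⁴ sin²2θ/(4u^{3/2}),  u = L² − r² sin²θ = 0.069601 m².
Substituting r = 0.0536 m, L = 0.268 m, θ = 61.6°: d²x/dθ² = -0.019609 m.
a = ω²·d²x/dθ² = (112.8)²·(-0.019609) = -249.43 m/s²;  |a| = 249.43 m/s².

249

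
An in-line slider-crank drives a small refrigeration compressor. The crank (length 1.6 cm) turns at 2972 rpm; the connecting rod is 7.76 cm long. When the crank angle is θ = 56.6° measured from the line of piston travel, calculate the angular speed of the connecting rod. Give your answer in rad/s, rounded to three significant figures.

ω = 311.2 rad/s (converted from 2972 rpm).
The rod makes angle φ with the slider axis where L sinφ = r sinθ; differentiating, L cosφ·φ̇ = r ω cosθ.
L cosφ = √(L² − r² sin²θ) = 0.076442 m.
|ω_rod| = r ω |cosθ| / √(L² − r² sin²θ) = 0.016·311.2·0.55048/0.076442 = 35.86 rad/s.

35.9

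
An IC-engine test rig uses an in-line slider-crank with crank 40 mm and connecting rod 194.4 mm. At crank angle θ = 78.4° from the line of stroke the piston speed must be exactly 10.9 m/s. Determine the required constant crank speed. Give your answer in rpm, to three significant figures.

2550

For an in-line slider-crank, |v_piston| = rω|sinθ|·[1 + r cosθ/√(L² − r² sin²θ)].
With r = 0.04 m, L = 0.1944 m, θ = 78.4°: the bracketed kinematic factor |dx/dθ| = 0.040838 m.
ω = v/|dx/dθ| = 10.9/0.040838 = 266.91 rad/s.
N = 60ω/(2π) = 2548.8 rpm.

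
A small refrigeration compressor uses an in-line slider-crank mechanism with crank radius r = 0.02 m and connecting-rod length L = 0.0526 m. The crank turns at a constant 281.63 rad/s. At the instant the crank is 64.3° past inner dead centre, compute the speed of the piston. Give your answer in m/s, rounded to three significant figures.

5.97

ω = 281.6 rad/s
For an in-line slider-crank, x = r cosθ + √(L² − r² sin²θ), so v = −rω sinθ·[1 + r cosθ/√(L² − r² sin²θ)].
With r = 0.02 m, L = 0.0526 m, θ = 64.3°: √(L² − r² sin²θ) = 0.049416 m.
v = −0.02·281.6·0.90108·[1 + 0.02·0.43366/0.049416] = -5.9662 m/s.
|v| = 5.9662 m/s.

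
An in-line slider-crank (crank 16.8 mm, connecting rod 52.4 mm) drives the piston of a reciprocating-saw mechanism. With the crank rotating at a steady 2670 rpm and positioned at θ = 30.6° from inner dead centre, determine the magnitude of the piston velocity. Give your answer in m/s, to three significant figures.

ω = 2π·2670/60 = 279.6 rad/s
For an in-line slider-crank, x = r cosθ + √(L² − r² sin²θ), so v = −rω sinθ·[1 + r cosθ/√(L² − r² sin²θ)].
With r = 0.0168 m, L = 0.0524 m, θ = 30.6°: √(L² − r² sin²θ) = 0.051697 m.
v = −0.0168·279.6·0.50904·[1 + 0.0168·0.86074/0.051697] = -3.06 m/s.
|v| = 3.06 m/s.

3.06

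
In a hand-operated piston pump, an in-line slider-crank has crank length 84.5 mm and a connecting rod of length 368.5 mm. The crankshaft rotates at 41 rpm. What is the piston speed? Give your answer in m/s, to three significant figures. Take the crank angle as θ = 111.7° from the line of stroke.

ω = 2π·41/60 = 4.294 rad/s
For an in-line slider-crank, x = r cosθ + √(L² − r² sin²θ), so v = −rω sinθ·[1 + r cosθ/√(L² − r² sin²θ)].
With r = 0.0845 m, L = 0.3685 m, θ = 111.7°: √(L² − r² sin²θ) = 0.36004 m.
v = −0.0845·4.294·0.92913·[1 + 0.0845·-0.36975/0.36004] = -0.30784 m/s.
|v| = 0.30784 m/s.

0.308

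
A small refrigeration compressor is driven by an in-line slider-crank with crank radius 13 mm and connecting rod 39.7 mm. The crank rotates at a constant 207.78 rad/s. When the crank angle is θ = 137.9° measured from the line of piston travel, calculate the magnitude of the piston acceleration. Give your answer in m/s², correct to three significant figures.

ω = 207.8 rad/s
x(θ) = r cosθ + √(L² − r² sin²θ); with ω constant, a = ω²·d²x/dθ².
d²x/dθ² = −r cosθ − r²(cos2θ)/√u − r⁴ sin²2θ/(4u^{3/2}),  u = L² − r² sin²θ = 0.00150013 m².
Substituting r = 0.013 m, L = 0.0397 m, θ = 137.9°: d²x/dθ² = +0.0090831 m.
a = ω²·d²x/dθ² = (207.8)²·(+0.0090831) = +392.14 m/s²;  |a| = 392.14 m/s².

392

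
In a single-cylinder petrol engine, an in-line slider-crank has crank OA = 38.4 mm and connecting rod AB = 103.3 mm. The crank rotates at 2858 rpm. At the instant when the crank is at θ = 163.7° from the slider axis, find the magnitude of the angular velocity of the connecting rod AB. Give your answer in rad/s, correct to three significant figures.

ω = 299.3 rad/s (converted from 2858 rpm).
The rod makes angle φ with the slider axis where L sinφ = r sinθ; differentiating, L cosφ·φ̇ = r ω cosθ.
L cosφ = √(L² − r² sin²θ) = 0.10274 m.
|ω_rod| = r ω |cosθ| / √(L² − r² sin²θ) = 0.0384·299.3·0.95981/0.10274 = 107.37 rad/s.

107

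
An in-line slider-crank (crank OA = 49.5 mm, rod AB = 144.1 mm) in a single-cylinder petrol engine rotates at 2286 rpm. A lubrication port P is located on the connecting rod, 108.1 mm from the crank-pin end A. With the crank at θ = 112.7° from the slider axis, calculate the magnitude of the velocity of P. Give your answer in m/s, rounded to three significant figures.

9.85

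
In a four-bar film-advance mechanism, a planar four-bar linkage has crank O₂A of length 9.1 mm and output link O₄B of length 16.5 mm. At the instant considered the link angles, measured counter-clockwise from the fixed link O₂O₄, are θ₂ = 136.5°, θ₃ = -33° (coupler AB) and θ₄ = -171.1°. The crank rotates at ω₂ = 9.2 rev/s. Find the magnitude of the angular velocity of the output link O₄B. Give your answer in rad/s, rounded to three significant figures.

8.70

ω₂ = 57.81 rad/s (from 9.2 rev/s).
Differentiating the loop-closure r₂e^{iθ₂}+r₃e^{iθ₃}=r₁+r₄e^{iθ₄} gives r₂ω₂e^{iθ₂}+r₃ω₃e^{iθ₃}=r₄ω₄e^{iθ₄}.
Eliminating the other unknown: ω₄ = r₂ω₂ sin(θ₂−θ₃) / [r₄ sin(θ₄−θ₃)].
Numerator sine = +0.18224; denominator sine = -0.66783.
Result = 0.0091·57.81·(+0.18224) / (0.0165·(-0.66783)) = -8.6994 rad/s; magnitude 8.6994 rad/s.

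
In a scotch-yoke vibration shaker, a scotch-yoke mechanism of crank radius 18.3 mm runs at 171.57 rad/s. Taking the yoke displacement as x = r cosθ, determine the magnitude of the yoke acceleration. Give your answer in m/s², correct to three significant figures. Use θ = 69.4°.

ω = 171.6 rad/s
x = r cosθ ⇒ ẍ = −rω² cosθ (ω constant).
|a| = rω²|cosθ| = 0.0183·(171.6)²·|cos 69.4°| = 189.53 m/s².

190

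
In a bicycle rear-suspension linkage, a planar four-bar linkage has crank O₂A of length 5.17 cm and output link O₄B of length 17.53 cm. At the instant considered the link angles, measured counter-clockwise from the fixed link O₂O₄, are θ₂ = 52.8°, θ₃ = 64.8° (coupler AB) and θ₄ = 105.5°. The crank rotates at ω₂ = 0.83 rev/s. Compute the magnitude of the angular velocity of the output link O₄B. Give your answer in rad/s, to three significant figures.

0.490

ω₂ = 5.215 rad/s (from 0.83 rev/s).
Differentiating the loop-closure r₂e^{iθ₂}+r₃e^{iθ₃}=r₁+r₄e^{iθ₄} gives r₂ω₂e^{iθ₂}+r₃ω₃e^{iθ₃}=r₄ω₄e^{iθ₄}.
Eliminating the other unknown: ω₄ = r₂ω₂ sin(θ₂−θ₃) / [r₄ sin(θ₄−θ₃)].
Numerator sine = -0.20791; denominator sine = +0.65210.
Result = 0.0517·5.215·(-0.20791) / (0.1753·(+0.65210)) = -0.49038 rad/s; magnitude 0.49038 rad/s.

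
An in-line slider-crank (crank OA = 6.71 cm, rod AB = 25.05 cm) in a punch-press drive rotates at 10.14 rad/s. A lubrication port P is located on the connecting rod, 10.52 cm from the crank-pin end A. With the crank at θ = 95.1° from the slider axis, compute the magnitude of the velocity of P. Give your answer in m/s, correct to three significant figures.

0.672

ω = 10.14 rad/s.  Crank-pin speed |V_A| = rω = 0.68039 m/s, perpendicular to OA.
Rod angle: sinφ = −(r/L) sinθ ⇒ φ = -15.474°; ω_rod = −rω cosθ/√(L²−r²sin²θ) = +0.25053 rad/s.
V_P = V_A + ω_rod × AP, with AP = 0.1052 m along the rod.
Components: V_Px = −rω sinθ − a·ω_rod·sinφ = -0.67067 m/s;  V_Py = rω cosθ + a·ω_rod·cosφ = -0.035083 m/s.
|V_P| = √(V_Px² + V_Py²) = 0.67159 m/s.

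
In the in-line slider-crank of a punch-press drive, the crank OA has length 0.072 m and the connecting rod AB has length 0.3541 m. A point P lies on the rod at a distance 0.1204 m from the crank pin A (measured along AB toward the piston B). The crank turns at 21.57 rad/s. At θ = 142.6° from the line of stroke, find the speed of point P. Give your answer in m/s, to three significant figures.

ω = 21.57 rad/s.  Crank-pin speed |V_A| = rω = 1.553 m/s, perpendicular to OA.
Rod angle: sinφ = −(r/L) sinθ ⇒ φ = -7.094°; ω_rod = −rω cosθ/√(L²−r²sin²θ) = +3.5111 rad/s.
V_P = V_A + ω_rod × AP, with AP = 0.1204 m along the rod.
Components: V_Px = −rω sinθ − a·ω_rod·sinφ = -0.89107 m/s;  V_Py = rω cosθ + a·ω_rod·cosφ = -0.81426 m/s.
|V_P| = √(V_Px² + V_Py²) = 1.2071 m/s.

1.21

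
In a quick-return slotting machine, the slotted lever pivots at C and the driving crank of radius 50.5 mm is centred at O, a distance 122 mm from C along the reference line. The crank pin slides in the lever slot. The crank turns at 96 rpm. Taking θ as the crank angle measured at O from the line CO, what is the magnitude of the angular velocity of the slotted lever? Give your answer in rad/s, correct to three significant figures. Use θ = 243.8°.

0.142

ω = 10.05 rad/s (from 96 rpm).
Crank pin A relative to C: A = (d + r cosθ, r sinθ); lever angle φ = atan2(r sinθ, d + r cosθ).
Differentiating tanφ: φ̇ = rω(d cosθ + r)/(d² + r² + 2dr cosθ).
d² + r² + 2dr cosθ = |CA|² = 0.011994 m²;  d cosθ + r = -0.0033637 m.
|ω_lever| = |0.0505·10.05·-0.0033637| / 0.011994 = 0.14238 rad/s.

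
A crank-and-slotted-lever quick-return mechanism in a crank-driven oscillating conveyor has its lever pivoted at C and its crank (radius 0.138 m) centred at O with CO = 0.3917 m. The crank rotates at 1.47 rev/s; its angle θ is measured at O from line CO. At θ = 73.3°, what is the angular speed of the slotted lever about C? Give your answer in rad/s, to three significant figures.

1.57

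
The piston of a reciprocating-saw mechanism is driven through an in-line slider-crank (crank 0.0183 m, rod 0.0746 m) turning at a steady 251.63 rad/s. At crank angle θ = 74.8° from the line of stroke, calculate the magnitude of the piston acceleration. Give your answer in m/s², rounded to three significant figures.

52.7

ω = 251.6 rad/s
x(θ) = r cosθ + √(L² − r² sin²θ); with ω constant, a = ω²·d²x/dθ².
d²x/dθ² = −r cosθ − r²(cos2θ)/√u − r⁴ sin²2θ/(4u^{3/2}),  u = L² − r² sin²θ = 0.00525329 m².
Substituting r = 0.0183 m, L = 0.0746 m, θ = 74.8°: d²x/dθ² = -0.0008317 m.
a = ω²·d²x/dθ² = (251.6)²·(-0.0008317) = -52.661 m/s²;  |a| = 52.661 m/s².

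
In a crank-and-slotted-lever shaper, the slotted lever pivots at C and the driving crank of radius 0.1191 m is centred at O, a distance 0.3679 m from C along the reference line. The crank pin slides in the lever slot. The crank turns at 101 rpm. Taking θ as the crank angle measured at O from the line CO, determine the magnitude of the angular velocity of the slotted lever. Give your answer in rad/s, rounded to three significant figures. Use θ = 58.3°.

ω = 10.58 rad/s (from 101 rpm).
Crank pin A relative to C: A = (d + r cosθ, r sinθ); lever angle φ = atan2(r sinθ, d + r cosθ).
Differentiating tanφ: φ̇ = rω(d cosθ + r)/(d² + r² + 2dr cosθ).
d² + r² + 2dr cosθ = |CA|² = 0.195584 m²;  d cosθ + r = +0.31242 m.
|ω_lever| = |0.1191·10.58·+0.31242| / 0.195584 = 2.0122 rad/s.

2.01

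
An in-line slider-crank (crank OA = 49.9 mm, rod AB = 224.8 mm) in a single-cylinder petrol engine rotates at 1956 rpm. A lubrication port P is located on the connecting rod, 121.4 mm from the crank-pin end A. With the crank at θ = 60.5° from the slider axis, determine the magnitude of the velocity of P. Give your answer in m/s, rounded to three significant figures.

9.71

ω = 204.8 rad/s.  Crank-pin speed |V_A| = rω = 10.221 m/s, perpendicular to OA.
Rod angle: sinφ = −(r/L) sinθ ⇒ φ = -11.139°; ω_rod = −rω cosθ/√(L²−r²sin²θ) = -22.819 rad/s.
V_P = V_A + ω_rod × AP, with AP = 0.1214 m along the rod.
Components: V_Px = −rω sinθ − a·ω_rod·sinφ = -9.4312 m/s;  V_Py = rω cosθ + a·ω_rod·cosφ = +2.3151 m/s.
|V_P| = √(V_Px² + V_Py²) = 9.7112 m/s.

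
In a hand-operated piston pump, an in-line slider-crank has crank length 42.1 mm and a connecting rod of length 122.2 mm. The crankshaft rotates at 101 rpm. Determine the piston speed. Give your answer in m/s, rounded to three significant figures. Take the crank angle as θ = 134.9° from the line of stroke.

0.236

ω = 2π·101/60 = 10.58 rad/s
For an in-line slider-crank, x = r cosθ + √(L² − r² sin²θ), so v = −rω sinθ·[1 + r cosθ/√(L² − r² sin²θ)].
With r = 0.0421 m, L = 0.1222 m, θ = 134.9°: √(L² − r² sin²θ) = 0.11851 m.
v = −0.0421·10.58·0.70834·[1 + 0.0421·-0.70587/0.11851] = -0.23631 m/s.
|v| = 0.23631 m/s.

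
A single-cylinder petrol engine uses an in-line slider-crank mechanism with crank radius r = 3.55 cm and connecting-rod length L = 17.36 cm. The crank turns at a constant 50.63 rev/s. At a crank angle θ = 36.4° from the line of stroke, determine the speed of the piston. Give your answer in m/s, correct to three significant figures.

ω = 2π·50.6 = 318.1 rad/s
For an in-line slider-crank, x = r cosθ + √(L² − r² sin²θ), so v = −rω sinθ·[1 + r cosθ/√(L² − r² sin²θ)].
With r = 0.0355 m, L = 0.1736 m, θ = 36.4°: √(L² − r² sin²θ) = 0.17232 m.
v = −0.0355·318.1·0.59342·[1 + 0.0355·0.80489/0.17232] = -7.8128 m/s.
|v| = 7.8128 m/s.

7.81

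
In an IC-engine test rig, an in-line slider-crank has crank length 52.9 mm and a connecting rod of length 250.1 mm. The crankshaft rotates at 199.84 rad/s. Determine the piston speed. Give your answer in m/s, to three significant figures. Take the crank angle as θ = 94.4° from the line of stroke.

10.4

ω = 199.8 rad/s
For an in-line slider-crank, x = r cosθ + √(L² − r² sin²θ), so v = −rω sinθ·[1 + r cosθ/√(L² − r² sin²θ)].
With r = 0.0529 m, L = 0.2501 m, θ = 94.4°: √(L² − r² sin²θ) = 0.24448 m.
v = −0.0529·199.8·0.99705·[1 + 0.0529·-0.07672/0.24448] = -10.365 m/s.
|v| = 10.365 m/s.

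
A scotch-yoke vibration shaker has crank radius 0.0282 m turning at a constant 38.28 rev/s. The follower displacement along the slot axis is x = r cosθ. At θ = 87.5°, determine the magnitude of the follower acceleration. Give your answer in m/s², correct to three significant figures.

71.2

ω = 240.5 rad/s (from 38.28 rev/s).
x = r cosθ ⇒ ẍ = −rω² cosθ (ω constant).
|a| = rω²|cosθ| = 0.0282·(240.5)²·|cos 87.5°| = 71.159 m/s².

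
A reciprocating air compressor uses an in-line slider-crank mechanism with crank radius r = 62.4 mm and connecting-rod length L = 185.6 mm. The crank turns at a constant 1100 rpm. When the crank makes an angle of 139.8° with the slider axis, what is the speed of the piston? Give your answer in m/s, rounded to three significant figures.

ω = 2π·1100/60 = 115.2 rad/s
For an in-line slider-crank, x = r cosθ + √(L² − r² sin²θ), so v = −rω sinθ·[1 + r cosθ/√(L² − r² sin²θ)].
With r = 0.0624 m, L = 0.1856 m, θ = 139.8°: √(L² − r² sin²θ) = 0.18118 m.
v = −0.0624·115.2·0.64546·[1 + 0.0624·-0.76380/0.18118] = -3.419 m/s.
|v| = 3.419 m/s.

3.42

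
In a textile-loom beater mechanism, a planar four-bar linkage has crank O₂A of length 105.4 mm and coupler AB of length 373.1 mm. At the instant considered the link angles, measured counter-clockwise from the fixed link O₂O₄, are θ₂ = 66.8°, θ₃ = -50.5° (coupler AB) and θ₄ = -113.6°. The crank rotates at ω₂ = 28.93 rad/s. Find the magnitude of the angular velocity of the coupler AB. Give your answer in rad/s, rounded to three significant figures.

ω₂ = 28.93 rad/s
Differentiating the loop-closure r₂e^{iθ₂}+r₃e^{iθ₃}=r₁+r₄e^{iθ₄} gives r₂ω₂e^{iθ₂}+r₃ω₃e^{iθ₃}=r₄ω₄e^{iθ₄}.
Eliminating the other unknown: ω₃ = r₂ω₂ sin(θ₄−θ₂) / [r₃ sin(θ₃−θ₄)].
Numerator sine = +0.00698; denominator sine = +0.89180.
Result = 0.1054·28.93·(+0.00698) / (0.3731·(+0.89180)) = +0.063978 rad/s; magnitude 0.063978 rad/s.

0.0640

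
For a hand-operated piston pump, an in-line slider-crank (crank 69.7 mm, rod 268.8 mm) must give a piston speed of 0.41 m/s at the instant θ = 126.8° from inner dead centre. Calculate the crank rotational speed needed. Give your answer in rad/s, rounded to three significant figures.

For an in-line slider-crank, |v_piston| = rω|sinθ|·[1 + r cosθ/√(L² − r² sin²θ)].
With r = 0.0697 m, L = 0.2688 m, θ = 126.8°: the bracketed kinematic factor |dx/dθ| = 0.046949 m.
ω = v/|dx/dθ| = 0.41/0.046949 = 8.7329 rad/s.

8.73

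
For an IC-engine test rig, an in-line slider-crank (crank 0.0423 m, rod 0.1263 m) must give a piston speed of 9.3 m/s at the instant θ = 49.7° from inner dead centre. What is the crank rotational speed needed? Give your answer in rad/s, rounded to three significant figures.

236

For an in-line slider-crank, |v_piston| = rω|sinθ|·[1 + r cosθ/√(L² − r² sin²θ)].
With r = 0.0423 m, L = 0.1263 m, θ = 49.7°: the bracketed kinematic factor |dx/dθ| = 0.039489 m.
ω = v/|dx/dθ| = 9.3/0.039489 = 235.51 rad/s.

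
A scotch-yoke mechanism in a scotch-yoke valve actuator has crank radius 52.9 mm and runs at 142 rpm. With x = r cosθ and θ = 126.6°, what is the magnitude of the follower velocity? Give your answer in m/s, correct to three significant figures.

0.632

ω = 14.87 rad/s (from 142 rpm).
x = r cosθ ⇒ ẋ = −rω sinθ.
|v| = rω|sinθ| = 0.0529·14.87·|sin 126.6°| = 0.63152 m/s.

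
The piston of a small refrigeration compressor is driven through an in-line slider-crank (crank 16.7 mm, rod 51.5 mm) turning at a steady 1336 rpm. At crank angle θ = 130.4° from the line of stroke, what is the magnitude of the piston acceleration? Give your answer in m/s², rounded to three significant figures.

226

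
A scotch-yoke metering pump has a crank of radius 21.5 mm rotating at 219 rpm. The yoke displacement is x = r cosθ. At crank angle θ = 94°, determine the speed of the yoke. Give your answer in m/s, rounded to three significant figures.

ω = 22.93 rad/s (from 219 rpm).
x = r cosθ ⇒ ẋ = −rω sinθ.
|v| = rω|sinθ| = 0.0215·22.93·|sin 94°| = 0.49187 m/s.

0.492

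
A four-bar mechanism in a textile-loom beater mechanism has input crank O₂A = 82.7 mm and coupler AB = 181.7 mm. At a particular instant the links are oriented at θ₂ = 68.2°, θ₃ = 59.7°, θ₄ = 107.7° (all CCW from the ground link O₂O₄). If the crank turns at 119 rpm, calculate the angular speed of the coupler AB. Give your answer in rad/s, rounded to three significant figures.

ω₂ = 12.46 rad/s (from 119 rpm).
Differentiating the loop-closure r₂e^{iθ₂}+r₃e^{iθ₃}=r₁+r₄e^{iθ₄} gives r₂ω₂e^{iθ₂}+r₃ω₃e^{iθ₃}=r₄ω₄e^{iθ₄}.
Eliminating the other unknown: ω₃ = r₂ω₂ sin(θ₄−θ₂) / [r₃ sin(θ₃−θ₄)].
Numerator sine = +0.63608; denominator sine = -0.74314.
Result = 0.0827·12.46·(+0.63608) / (0.1817·(-0.74314)) = -4.8547 rad/s; magnitude 4.8547 rad/s.

4.85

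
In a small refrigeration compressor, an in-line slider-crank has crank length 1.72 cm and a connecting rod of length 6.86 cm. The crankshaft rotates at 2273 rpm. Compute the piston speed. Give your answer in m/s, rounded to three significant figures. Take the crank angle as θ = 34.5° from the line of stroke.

ω = 2π·2273/60 = 238 rad/s
For an in-line slider-crank, x = r cosθ + √(L² − r² sin²θ), so v = −rω sinθ·[1 + r cosθ/√(L² − r² sin²θ)].
With r = 0.0172 m, L = 0.0686 m, θ = 34.5°: √(L² − r² sin²θ) = 0.067905 m.
v = −0.0172·238·0.56641·[1 + 0.0172·0.82413/0.067905] = -2.803 m/s.
|v| = 2.803 m/s.

2.80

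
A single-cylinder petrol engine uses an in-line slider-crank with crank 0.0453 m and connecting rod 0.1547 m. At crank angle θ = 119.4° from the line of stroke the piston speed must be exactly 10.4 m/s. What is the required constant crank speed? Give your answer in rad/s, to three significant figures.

For an in-line slider-crank, |v_piston| = rω|sinθ|·[1 + r cosθ/√(L² − r² sin²θ)].
With r = 0.0453 m, L = 0.1547 m, θ = 119.4°: the bracketed kinematic factor |dx/dθ| = 0.033599 m.
ω = v/|dx/dθ| = 10.4/0.033599 = 309.54 rad/s.

310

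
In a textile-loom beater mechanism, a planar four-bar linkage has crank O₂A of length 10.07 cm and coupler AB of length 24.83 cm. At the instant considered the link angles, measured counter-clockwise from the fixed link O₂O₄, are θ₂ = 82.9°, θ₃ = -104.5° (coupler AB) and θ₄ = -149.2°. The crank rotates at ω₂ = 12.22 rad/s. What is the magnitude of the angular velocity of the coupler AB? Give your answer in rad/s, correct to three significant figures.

ω₂ = 12.22 rad/s
Differentiating the loop-closure r₂e^{iθ₂}+r₃e^{iθ₃}=r₁+r₄e^{iθ₄} gives r₂ω₂e^{iθ₂}+r₃ω₃e^{iθ₃}=r₄ω₄e^{iθ₄}.
Eliminating the other unknown: ω₃ = r₂ω₂ sin(θ₄−θ₂) / [r₃ sin(θ₃−θ₄)].
Numerator sine = +0.78908; denominator sine = +0.70339.
Result = 0.1007·12.22·(+0.78908) / (0.2483·(+0.70339)) = +5.5597 rad/s; magnitude 5.5597 rad/s.

5.56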